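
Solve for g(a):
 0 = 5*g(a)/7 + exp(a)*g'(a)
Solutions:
 g(a) = C1*exp(5*exp(-a)/7)


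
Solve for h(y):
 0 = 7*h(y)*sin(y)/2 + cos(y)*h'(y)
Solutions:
 h(y) = C1*cos(y)^(7/2)


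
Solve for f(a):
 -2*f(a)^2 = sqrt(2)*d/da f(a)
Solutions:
 f(a) = 1/(C1 + sqrt(2)*a)


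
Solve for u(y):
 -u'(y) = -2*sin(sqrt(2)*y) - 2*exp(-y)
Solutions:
 u(y) = C1 - sqrt(2)*cos(sqrt(2)*y) - 2*exp(-y)


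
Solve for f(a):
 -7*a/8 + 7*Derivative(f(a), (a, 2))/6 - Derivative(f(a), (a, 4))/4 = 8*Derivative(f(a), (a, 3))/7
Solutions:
 f(a) = C1 + C2*a + C3*exp(a*(-48 + sqrt(4362))/21) + C4*exp(-a*(48 + sqrt(4362))/21) + a^3/8 + 18*a^2/49


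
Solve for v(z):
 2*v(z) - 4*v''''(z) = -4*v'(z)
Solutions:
 v(z) = (C1/sqrt(exp(z*sqrt(-12^(1/3)*(9 + sqrt(177))^(1/3)/6 + 2*18^(1/3)/(3*(9 + sqrt(177))^(1/3)) + 2*sqrt(6)/sqrt(-4*18^(1/3)/(9 + sqrt(177))^(1/3) + 12^(1/3)*(9 + sqrt(177))^(1/3))))) + C2*sqrt(exp(z*sqrt(-12^(1/3)*(9 + sqrt(177))^(1/3)/6 + 2*18^(1/3)/(3*(9 + sqrt(177))^(1/3)) + 2*sqrt(6)/sqrt(-4*18^(1/3)/(9 + sqrt(177))^(1/3) + 12^(1/3)*(9 + sqrt(177))^(1/3))))))*exp(sqrt(6)*z*sqrt(-4*18^(1/3)/(9 + sqrt(177))^(1/3) + 12^(1/3)*(9 + sqrt(177))^(1/3))/12) + (C3*sin(z*sqrt(-2*18^(1/3)/(3*(9 + sqrt(177))^(1/3)) + 12^(1/3)*(9 + sqrt(177))^(1/3)/6 + 2*sqrt(6)/sqrt(-4*18^(1/3)/(9 + sqrt(177))^(1/3) + 12^(1/3)*(9 + sqrt(177))^(1/3)))/2) + C4*cos(z*sqrt(-2*18^(1/3)/(3*(9 + sqrt(177))^(1/3)) + 12^(1/3)*(9 + sqrt(177))^(1/3)/6 + 2*sqrt(6)/sqrt(-4*18^(1/3)/(9 + sqrt(177))^(1/3) + 12^(1/3)*(9 + sqrt(177))^(1/3)))/2))*exp(-sqrt(6)*z*sqrt(-4*18^(1/3)/(9 + sqrt(177))^(1/3) + 12^(1/3)*(9 + sqrt(177))^(1/3))/12)


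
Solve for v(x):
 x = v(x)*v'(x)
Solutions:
 v(x) = -sqrt(C1 + x^2)
 v(x) = sqrt(C1 + x^2)


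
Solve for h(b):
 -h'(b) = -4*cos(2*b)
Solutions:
 h(b) = C1 + 2*sin(2*b)


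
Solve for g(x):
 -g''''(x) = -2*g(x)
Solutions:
 g(x) = C1*exp(-2^(1/4)*x) + C2*exp(2^(1/4)*x) + C3*sin(2^(1/4)*x) + C4*cos(2^(1/4)*x)


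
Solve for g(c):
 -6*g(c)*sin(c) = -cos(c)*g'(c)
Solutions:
 g(c) = C1/cos(c)^6


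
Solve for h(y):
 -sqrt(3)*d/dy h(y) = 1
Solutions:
 h(y) = C1 - sqrt(3)*y/3


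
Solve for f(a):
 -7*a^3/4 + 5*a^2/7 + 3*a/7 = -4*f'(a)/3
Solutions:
 f(a) = C1 + 21*a^4/64 - 5*a^3/28 - 9*a^2/56


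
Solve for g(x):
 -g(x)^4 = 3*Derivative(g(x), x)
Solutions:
 g(x) = (-1 - sqrt(3)*I)*(1/(C1 + x))^(1/3)/2
 g(x) = (-1 + sqrt(3)*I)*(1/(C1 + x))^(1/3)/2
 g(x) = (1/(C1 + x))^(1/3)


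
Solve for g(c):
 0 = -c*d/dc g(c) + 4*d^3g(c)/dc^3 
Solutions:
 g(c) = C1 + Integral(C2*airyai(2^(1/3)*c/2) + C3*airybi(2^(1/3)*c/2), c)


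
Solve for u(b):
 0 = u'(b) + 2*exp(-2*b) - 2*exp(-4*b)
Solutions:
 u(b) = C1 + exp(-2*b) - exp(-4*b)/2


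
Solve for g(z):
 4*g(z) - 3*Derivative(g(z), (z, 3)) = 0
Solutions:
 g(z) = C3*exp(6^(2/3)*z/3) + (C1*sin(2^(2/3)*3^(1/6)*z/2) + C2*cos(2^(2/3)*3^(1/6)*z/2))*exp(-6^(2/3)*z/6)


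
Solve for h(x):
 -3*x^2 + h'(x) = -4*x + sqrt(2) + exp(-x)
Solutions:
 h(x) = C1 + x^3 - 2*x^2 + sqrt(2)*x - exp(-x)


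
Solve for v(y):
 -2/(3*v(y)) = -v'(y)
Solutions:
 v(y) = -sqrt(C1 + 12*y)/3
 v(y) = sqrt(C1 + 12*y)/3


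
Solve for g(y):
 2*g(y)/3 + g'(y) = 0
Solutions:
 g(y) = C1*exp(-2*y/3)


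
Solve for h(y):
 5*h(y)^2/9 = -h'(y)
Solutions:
 h(y) = 9/(C1 + 5*y)


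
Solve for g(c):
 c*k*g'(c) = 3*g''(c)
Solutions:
 g(c) = Piecewise((-sqrt(6)*sqrt(pi)*C1*erf(sqrt(6)*c*sqrt(-k)/6)/(2*sqrt(-k)) - C2, (k > 0) | (k < 0)), (-C1*c - C2, True))


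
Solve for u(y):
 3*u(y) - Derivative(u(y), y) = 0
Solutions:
 u(y) = C1*exp(3*y)


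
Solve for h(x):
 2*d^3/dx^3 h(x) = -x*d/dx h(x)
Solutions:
 h(x) = C1 + Integral(C2*airyai(-2^(2/3)*x/2) + C3*airybi(-2^(2/3)*x/2), x)


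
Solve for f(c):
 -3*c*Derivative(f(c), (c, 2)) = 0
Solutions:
 f(c) = C1 + C2*c


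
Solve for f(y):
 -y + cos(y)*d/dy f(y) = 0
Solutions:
 f(y) = C1 + Integral(y/cos(y), y)


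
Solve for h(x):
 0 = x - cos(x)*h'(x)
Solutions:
 h(x) = C1 + Integral(x/cos(x), x)


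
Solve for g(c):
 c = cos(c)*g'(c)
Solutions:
 g(c) = C1 + Integral(c/cos(c), c)


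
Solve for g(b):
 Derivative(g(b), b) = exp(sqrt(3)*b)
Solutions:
 g(b) = C1 + sqrt(3)*exp(sqrt(3)*b)/3


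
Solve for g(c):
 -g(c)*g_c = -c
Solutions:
 g(c) = -sqrt(C1 + c^2)
 g(c) = sqrt(C1 + c^2)


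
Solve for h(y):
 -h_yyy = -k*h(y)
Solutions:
 h(y) = C1*exp(k^(1/3)*y) + C2*exp(k^(1/3)*y*(-1 + sqrt(3)*I)/2) + C3*exp(-k^(1/3)*y*(1 + sqrt(3)*I)/2)


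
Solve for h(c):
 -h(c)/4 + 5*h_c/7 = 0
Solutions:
 h(c) = C1*exp(7*c/20)


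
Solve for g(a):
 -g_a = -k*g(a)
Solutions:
 g(a) = C1*exp(a*k)


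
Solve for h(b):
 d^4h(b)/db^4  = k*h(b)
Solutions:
 h(b) = C1*exp(-b*k^(1/4)) + C2*exp(b*k^(1/4)) + C3*exp(-I*b*k^(1/4)) + C4*exp(I*b*k^(1/4))


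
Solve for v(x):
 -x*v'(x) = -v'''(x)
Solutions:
 v(x) = C1 + Integral(C2*airyai(x) + C3*airybi(x), x)


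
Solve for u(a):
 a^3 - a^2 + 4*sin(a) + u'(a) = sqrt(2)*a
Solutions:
 u(a) = C1 - a^4/4 + a^3/3 + sqrt(2)*a^2/2 + 4*cos(a)


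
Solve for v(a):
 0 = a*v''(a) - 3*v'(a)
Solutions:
 v(a) = C1 + C2*a^4


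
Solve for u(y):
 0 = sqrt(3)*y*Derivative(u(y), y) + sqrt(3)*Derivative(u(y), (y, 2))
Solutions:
 u(y) = C1 + C2*erf(sqrt(2)*y/2)


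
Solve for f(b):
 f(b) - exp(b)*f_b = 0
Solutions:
 f(b) = C1*exp(-exp(-b))


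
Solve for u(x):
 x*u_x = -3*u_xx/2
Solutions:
 u(x) = C1 + C2*erf(sqrt(3)*x/3)


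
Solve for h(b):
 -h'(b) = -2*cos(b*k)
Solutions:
 h(b) = C1 + 2*sin(b*k)/k


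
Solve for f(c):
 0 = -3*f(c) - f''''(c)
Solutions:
 f(c) = (C1*sin(sqrt(2)*3^(1/4)*c/2) + C2*cos(sqrt(2)*3^(1/4)*c/2))*exp(-sqrt(2)*3^(1/4)*c/2) + (C3*sin(sqrt(2)*3^(1/4)*c/2) + C4*cos(sqrt(2)*3^(1/4)*c/2))*exp(sqrt(2)*3^(1/4)*c/2)


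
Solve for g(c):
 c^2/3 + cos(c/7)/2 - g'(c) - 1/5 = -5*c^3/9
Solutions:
 g(c) = C1 + 5*c^4/36 + c^3/9 - c/5 + 7*sin(c/7)/2


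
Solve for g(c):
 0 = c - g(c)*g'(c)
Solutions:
 g(c) = -sqrt(C1 + c^2)
 g(c) = sqrt(C1 + c^2)


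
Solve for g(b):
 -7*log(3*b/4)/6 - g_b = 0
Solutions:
 g(b) = C1 - 7*b*log(b)/6 - 7*b*log(3)/6 + 7*b/6 + 7*b*log(2)/3


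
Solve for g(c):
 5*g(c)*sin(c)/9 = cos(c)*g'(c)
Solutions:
 g(c) = C1/cos(c)^(5/9)


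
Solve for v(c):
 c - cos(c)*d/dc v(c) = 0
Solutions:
 v(c) = C1 + Integral(c/cos(c), c)


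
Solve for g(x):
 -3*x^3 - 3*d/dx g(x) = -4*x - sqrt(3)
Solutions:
 g(x) = C1 - x^4/4 + 2*x^2/3 + sqrt(3)*x/3


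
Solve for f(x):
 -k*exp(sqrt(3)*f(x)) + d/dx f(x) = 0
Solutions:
 f(x) = sqrt(3)*(2*log(-1/(C1 + k*x)) - log(3))/6


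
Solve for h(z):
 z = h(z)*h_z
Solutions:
 h(z) = -sqrt(C1 + z^2)
 h(z) = sqrt(C1 + z^2)


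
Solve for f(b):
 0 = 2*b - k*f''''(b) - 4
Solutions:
 f(b) = C1 + C2*b + C3*b^2 + C4*b^3 + b^5/(60*k) - b^4/(6*k)


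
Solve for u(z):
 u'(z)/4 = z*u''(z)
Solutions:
 u(z) = C1 + C2*z^(5/4)


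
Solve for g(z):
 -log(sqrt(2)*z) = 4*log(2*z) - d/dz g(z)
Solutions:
 g(z) = C1 + 5*z*log(z) - 5*z + 9*z*log(2)/2


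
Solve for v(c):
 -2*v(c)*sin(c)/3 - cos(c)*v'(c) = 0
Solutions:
 v(c) = C1*cos(c)^(2/3)


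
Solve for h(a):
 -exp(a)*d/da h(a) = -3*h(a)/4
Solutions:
 h(a) = C1*exp(-3*exp(-a)/4)


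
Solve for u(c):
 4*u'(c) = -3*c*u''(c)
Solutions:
 u(c) = C1 + C2/c^(1/3)


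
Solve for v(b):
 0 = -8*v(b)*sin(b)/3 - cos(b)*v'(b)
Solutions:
 v(b) = C1*cos(b)^(8/3)


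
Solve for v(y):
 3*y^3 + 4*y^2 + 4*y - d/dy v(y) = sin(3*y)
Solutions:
 v(y) = C1 + 3*y^4/4 + 4*y^3/3 + 2*y^2 + cos(3*y)/3


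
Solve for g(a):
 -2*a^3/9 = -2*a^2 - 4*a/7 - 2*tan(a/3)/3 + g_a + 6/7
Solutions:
 g(a) = C1 - a^4/18 + 2*a^3/3 + 2*a^2/7 - 6*a/7 - 2*log(cos(a/3))


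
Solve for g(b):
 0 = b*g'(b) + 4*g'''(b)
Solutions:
 g(b) = C1 + Integral(C2*airyai(-2^(1/3)*b/2) + C3*airybi(-2^(1/3)*b/2), b)


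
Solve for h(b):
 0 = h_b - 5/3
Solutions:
 h(b) = C1 + 5*b/3


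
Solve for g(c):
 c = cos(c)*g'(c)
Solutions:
 g(c) = C1 + Integral(c/cos(c), c)


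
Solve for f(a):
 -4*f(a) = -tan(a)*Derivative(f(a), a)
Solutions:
 f(a) = C1*sin(a)^4


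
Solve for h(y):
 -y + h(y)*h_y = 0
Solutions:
 h(y) = -sqrt(C1 + y^2)
 h(y) = sqrt(C1 + y^2)


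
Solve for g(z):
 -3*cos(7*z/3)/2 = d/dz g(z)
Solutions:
 g(z) = C1 - 9*sin(7*z/3)/14


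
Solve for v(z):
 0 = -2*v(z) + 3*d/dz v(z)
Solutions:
 v(z) = C1*exp(2*z/3)


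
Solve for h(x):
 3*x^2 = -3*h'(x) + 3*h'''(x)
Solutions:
 h(x) = C1 + C2*exp(-x) + C3*exp(x) - x^3/3 - 2*x


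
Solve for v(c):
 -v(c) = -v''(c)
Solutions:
 v(c) = C1*exp(-c) + C2*exp(c)


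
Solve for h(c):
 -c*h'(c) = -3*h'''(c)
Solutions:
 h(c) = C1 + Integral(C2*airyai(3^(2/3)*c/3) + C3*airybi(3^(2/3)*c/3), c)


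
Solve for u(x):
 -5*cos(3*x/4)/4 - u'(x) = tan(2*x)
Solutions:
 u(x) = C1 + log(cos(2*x))/2 - 5*sin(3*x/4)/3


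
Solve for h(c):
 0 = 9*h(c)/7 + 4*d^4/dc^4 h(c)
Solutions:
 h(c) = (C1*sin(sqrt(3)*7^(3/4)*c/14) + C2*cos(sqrt(3)*7^(3/4)*c/14))*exp(-sqrt(3)*7^(3/4)*c/14) + (C3*sin(sqrt(3)*7^(3/4)*c/14) + C4*cos(sqrt(3)*7^(3/4)*c/14))*exp(sqrt(3)*7^(3/4)*c/14)


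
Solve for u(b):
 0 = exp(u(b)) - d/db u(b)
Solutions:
 u(b) = log(-1/(C1 + b))


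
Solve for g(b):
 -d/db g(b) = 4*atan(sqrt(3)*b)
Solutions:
 g(b) = C1 - 4*b*atan(sqrt(3)*b) + 2*sqrt(3)*log(3*b^2 + 1)/3


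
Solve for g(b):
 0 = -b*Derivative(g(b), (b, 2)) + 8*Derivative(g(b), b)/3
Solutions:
 g(b) = C1 + C2*b^(11/3)


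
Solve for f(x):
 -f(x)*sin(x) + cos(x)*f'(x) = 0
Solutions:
 f(x) = C1/cos(x)


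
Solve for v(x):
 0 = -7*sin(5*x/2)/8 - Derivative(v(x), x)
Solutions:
 v(x) = C1 + 7*cos(5*x/2)/20


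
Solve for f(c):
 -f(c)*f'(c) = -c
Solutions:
 f(c) = -sqrt(C1 + c^2)
 f(c) = sqrt(C1 + c^2)


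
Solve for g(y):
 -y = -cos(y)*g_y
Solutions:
 g(y) = C1 + Integral(y/cos(y), y)


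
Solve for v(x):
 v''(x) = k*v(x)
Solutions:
 v(x) = C1*exp(-sqrt(k)*x) + C2*exp(sqrt(k)*x)


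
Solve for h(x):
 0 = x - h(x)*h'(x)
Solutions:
 h(x) = -sqrt(C1 + x^2)
 h(x) = sqrt(C1 + x^2)


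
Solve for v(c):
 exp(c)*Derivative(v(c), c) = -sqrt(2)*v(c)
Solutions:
 v(c) = C1*exp(sqrt(2)*exp(-c))


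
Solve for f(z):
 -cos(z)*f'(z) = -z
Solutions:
 f(z) = C1 + Integral(z/cos(z), z)


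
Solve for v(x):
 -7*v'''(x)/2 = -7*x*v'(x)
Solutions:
 v(x) = C1 + Integral(C2*airyai(2^(1/3)*x) + C3*airybi(2^(1/3)*x), x)


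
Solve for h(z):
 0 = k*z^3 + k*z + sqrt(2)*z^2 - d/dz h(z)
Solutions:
 h(z) = C1 + k*z^4/4 + k*z^2/2 + sqrt(2)*z^3/3


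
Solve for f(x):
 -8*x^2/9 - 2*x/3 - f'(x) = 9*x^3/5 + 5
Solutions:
 f(x) = C1 - 9*x^4/20 - 8*x^3/27 - x^2/3 - 5*x


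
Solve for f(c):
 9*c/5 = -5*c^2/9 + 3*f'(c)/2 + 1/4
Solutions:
 f(c) = C1 + 10*c^3/81 + 3*c^2/5 - c/6


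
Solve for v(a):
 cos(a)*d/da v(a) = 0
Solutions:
 v(a) = C1


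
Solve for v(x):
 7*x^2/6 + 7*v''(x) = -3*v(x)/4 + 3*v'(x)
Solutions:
 v(x) = -14*x^2/9 - 112*x/9 + (C1*sin(sqrt(3)*x/7) + C2*cos(sqrt(3)*x/7))*exp(3*x/14) - 560/27


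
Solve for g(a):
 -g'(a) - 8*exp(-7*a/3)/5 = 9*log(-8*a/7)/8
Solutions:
 g(a) = C1 - 9*a*log(-a)/8 + 9*a*(-3*log(2) + 1 + log(7))/8 + 24*exp(-7*a/3)/35


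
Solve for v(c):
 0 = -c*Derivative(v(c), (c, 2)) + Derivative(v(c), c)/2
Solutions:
 v(c) = C1 + C2*c^(3/2)


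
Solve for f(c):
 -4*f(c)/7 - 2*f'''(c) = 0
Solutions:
 f(c) = C3*exp(-2^(1/3)*7^(2/3)*c/7) + (C1*sin(2^(1/3)*sqrt(3)*7^(2/3)*c/14) + C2*cos(2^(1/3)*sqrt(3)*7^(2/3)*c/14))*exp(2^(1/3)*7^(2/3)*c/14)


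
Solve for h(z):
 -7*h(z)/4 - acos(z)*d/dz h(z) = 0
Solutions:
 h(z) = C1*exp(-7*Integral(1/acos(z), z)/4)


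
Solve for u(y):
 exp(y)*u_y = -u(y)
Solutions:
 u(y) = C1*exp(exp(-y))


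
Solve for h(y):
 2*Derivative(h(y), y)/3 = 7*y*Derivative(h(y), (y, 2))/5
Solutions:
 h(y) = C1 + C2*y^(31/21)


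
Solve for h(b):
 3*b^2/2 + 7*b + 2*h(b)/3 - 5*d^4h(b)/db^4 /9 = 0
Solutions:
 h(b) = C1*exp(-5^(3/4)*6^(1/4)*b/5) + C2*exp(5^(3/4)*6^(1/4)*b/5) + C3*sin(5^(3/4)*6^(1/4)*b/5) + C4*cos(5^(3/4)*6^(1/4)*b/5) - 9*b^2/4 - 21*b/2


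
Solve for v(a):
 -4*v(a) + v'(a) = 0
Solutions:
 v(a) = C1*exp(4*a)


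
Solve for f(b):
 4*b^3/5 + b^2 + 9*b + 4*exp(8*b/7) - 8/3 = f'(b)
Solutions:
 f(b) = C1 + b^4/5 + b^3/3 + 9*b^2/2 - 8*b/3 + 7*exp(8*b/7)/2


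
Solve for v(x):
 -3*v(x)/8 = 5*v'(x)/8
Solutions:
 v(x) = C1*exp(-3*x/5)


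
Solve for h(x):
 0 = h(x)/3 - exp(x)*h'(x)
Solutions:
 h(x) = C1*exp(-exp(-x)/3)


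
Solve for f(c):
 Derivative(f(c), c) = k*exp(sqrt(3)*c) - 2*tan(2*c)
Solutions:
 f(c) = C1 + sqrt(3)*k*exp(sqrt(3)*c)/3 + log(cos(2*c))


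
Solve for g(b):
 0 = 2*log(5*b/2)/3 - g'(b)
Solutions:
 g(b) = C1 + 2*b*log(b)/3 - 2*b/3 - 2*b*log(2)/3 + 2*b*log(5)/3


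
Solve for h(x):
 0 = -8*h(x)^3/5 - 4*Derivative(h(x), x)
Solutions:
 h(x) = -sqrt(10)*sqrt(-1/(C1 - 2*x))/2
 h(x) = sqrt(10)*sqrt(-1/(C1 - 2*x))/2


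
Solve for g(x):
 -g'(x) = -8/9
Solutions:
 g(x) = C1 + 8*x/9


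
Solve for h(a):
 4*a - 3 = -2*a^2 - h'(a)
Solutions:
 h(a) = C1 - 2*a^3/3 - 2*a^2 + 3*a


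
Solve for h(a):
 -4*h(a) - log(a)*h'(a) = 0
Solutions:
 h(a) = C1*exp(-4*li(a))


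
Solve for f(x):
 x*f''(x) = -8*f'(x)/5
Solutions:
 f(x) = C1 + C2/x^(3/5)


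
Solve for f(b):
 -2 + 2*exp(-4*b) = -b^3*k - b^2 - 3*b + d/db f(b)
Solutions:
 f(b) = C1 + b^4*k/4 + b^3/3 + 3*b^2/2 - 2*b - exp(-4*b)/2


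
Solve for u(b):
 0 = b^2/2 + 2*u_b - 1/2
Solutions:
 u(b) = C1 - b^3/12 + b/4


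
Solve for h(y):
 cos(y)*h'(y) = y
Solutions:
 h(y) = C1 + Integral(y/cos(y), y)


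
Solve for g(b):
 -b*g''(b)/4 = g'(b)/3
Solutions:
 g(b) = C1 + C2/b^(1/3)


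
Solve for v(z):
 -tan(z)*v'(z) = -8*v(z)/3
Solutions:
 v(z) = C1*sin(z)^(8/3)


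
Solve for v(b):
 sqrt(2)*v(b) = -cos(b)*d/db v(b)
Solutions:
 v(b) = C1*(sin(b) - 1)^(sqrt(2)/2)/(sin(b) + 1)^(sqrt(2)/2)


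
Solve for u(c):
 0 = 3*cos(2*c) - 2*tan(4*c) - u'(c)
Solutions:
 u(c) = C1 + log(cos(4*c))/2 + 3*sin(2*c)/2


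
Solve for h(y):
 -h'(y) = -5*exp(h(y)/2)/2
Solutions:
 h(y) = 2*log(-1/(C1 + 5*y)) + 4*log(2)


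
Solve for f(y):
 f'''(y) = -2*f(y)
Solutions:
 f(y) = C3*exp(-2^(1/3)*y) + (C1*sin(2^(1/3)*sqrt(3)*y/2) + C2*cos(2^(1/3)*sqrt(3)*y/2))*exp(2^(1/3)*y/2)


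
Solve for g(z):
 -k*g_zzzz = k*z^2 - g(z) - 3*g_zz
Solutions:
 g(z) = C1*exp(-sqrt(2)*z*sqrt((3 - sqrt(4*k + 9))/k)/2) + C2*exp(sqrt(2)*z*sqrt((3 - sqrt(4*k + 9))/k)/2) + C3*exp(-sqrt(2)*z*sqrt((sqrt(4*k + 9) + 3)/k)/2) + C4*exp(sqrt(2)*z*sqrt((sqrt(4*k + 9) + 3)/k)/2) + k*z^2 - 6*k


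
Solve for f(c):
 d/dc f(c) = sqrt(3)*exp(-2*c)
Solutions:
 f(c) = C1 - sqrt(3)*exp(-2*c)/2


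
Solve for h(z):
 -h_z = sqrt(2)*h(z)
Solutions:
 h(z) = C1*exp(-sqrt(2)*z)


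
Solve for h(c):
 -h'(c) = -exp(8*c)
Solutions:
 h(c) = C1 + exp(8*c)/8


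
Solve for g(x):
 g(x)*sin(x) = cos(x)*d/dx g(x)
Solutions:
 g(x) = C1/cos(x)


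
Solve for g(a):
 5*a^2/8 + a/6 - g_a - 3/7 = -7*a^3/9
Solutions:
 g(a) = C1 + 7*a^4/36 + 5*a^3/24 + a^2/12 - 3*a/7


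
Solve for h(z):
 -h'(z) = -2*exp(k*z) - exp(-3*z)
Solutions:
 h(z) = C1 - exp(-3*z)/3 + 2*exp(k*z)/k


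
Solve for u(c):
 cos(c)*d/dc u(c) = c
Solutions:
 u(c) = C1 + Integral(c/cos(c), c)


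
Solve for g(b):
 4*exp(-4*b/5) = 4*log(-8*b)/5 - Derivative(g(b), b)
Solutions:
 g(b) = C1 + 4*b*log(-b)/5 + 4*b*(-1 + 3*log(2))/5 + 5*exp(-4*b/5)


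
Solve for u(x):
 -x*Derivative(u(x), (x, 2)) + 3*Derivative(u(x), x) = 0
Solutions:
 u(x) = C1 + C2*x^4


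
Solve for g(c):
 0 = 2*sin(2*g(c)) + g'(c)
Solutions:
 g(c) = pi - acos((-C1 - exp(8*c))/(C1 - exp(8*c)))/2
 g(c) = acos((-C1 - exp(8*c))/(C1 - exp(8*c)))/2


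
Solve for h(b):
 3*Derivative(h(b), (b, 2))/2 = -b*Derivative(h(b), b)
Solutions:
 h(b) = C1 + C2*erf(sqrt(3)*b/3)


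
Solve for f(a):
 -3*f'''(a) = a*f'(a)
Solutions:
 f(a) = C1 + Integral(C2*airyai(-3^(2/3)*a/3) + C3*airybi(-3^(2/3)*a/3), a)


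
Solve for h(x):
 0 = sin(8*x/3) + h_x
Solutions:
 h(x) = C1 + 3*cos(8*x/3)/8


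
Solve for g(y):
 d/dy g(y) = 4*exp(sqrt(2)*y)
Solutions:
 g(y) = C1 + 2*sqrt(2)*exp(sqrt(2)*y)


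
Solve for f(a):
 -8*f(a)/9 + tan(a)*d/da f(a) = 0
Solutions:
 f(a) = C1*sin(a)^(8/9)


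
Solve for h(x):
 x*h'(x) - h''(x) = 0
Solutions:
 h(x) = C1 + C2*erfi(sqrt(2)*x/2)


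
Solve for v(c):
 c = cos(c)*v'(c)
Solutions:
 v(c) = C1 + Integral(c/cos(c), c)


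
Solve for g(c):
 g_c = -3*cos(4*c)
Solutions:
 g(c) = C1 - 3*sin(4*c)/4


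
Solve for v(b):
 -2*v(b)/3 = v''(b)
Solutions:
 v(b) = C1*sin(sqrt(6)*b/3) + C2*cos(sqrt(6)*b/3)


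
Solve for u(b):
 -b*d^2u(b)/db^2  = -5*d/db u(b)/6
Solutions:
 u(b) = C1 + C2*b^(11/6)


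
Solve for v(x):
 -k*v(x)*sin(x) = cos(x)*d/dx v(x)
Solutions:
 v(x) = C1*exp(k*log(cos(x)))


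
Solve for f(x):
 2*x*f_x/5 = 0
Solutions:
 f(x) = C1


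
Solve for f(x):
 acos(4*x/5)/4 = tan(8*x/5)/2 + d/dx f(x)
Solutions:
 f(x) = C1 + x*acos(4*x/5)/4 - sqrt(25 - 16*x^2)/16 + 5*log(cos(8*x/5))/16


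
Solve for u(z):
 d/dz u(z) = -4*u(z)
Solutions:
 u(z) = C1*exp(-4*z)


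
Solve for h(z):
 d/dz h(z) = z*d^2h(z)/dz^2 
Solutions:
 h(z) = C1 + C2*z^2


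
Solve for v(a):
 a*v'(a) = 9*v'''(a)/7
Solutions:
 v(a) = C1 + Integral(C2*airyai(21^(1/3)*a/3) + C3*airybi(21^(1/3)*a/3), a)


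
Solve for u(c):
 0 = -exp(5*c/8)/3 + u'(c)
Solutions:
 u(c) = C1 + 8*exp(5*c/8)/15


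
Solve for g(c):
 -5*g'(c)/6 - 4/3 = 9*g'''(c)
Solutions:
 g(c) = C1 + C2*sin(sqrt(30)*c/18) + C3*cos(sqrt(30)*c/18) - 8*c/5


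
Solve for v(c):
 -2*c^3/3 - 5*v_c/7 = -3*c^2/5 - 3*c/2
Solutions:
 v(c) = C1 - 7*c^4/30 + 7*c^3/25 + 21*c^2/20


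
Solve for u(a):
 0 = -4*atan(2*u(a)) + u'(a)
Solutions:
 Integral(1/atan(2*_y), (_y, u(a))) = C1 + 4*a


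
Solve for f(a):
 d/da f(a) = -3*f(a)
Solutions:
 f(a) = C1*exp(-3*a)


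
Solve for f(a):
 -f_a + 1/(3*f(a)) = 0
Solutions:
 f(a) = -sqrt(C1 + 6*a)/3
 f(a) = sqrt(C1 + 6*a)/3


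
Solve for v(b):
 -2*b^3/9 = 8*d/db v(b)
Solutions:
 v(b) = C1 - b^4/144


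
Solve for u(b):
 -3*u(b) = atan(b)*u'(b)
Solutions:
 u(b) = C1*exp(-3*Integral(1/atan(b), b))


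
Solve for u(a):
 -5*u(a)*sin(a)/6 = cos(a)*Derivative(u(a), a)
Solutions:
 u(a) = C1*cos(a)^(5/6)


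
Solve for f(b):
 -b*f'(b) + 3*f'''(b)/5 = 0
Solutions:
 f(b) = C1 + Integral(C2*airyai(3^(2/3)*5^(1/3)*b/3) + C3*airybi(3^(2/3)*5^(1/3)*b/3), b)


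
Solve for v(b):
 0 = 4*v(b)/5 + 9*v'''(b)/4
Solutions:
 v(b) = C3*exp(-2*150^(1/3)*b/15) + (C1*sin(3^(5/6)*50^(1/3)*b/15) + C2*cos(3^(5/6)*50^(1/3)*b/15))*exp(150^(1/3)*b/15)


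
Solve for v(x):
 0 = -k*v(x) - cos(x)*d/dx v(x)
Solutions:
 v(x) = C1*exp(k*(log(sin(x) - 1) - log(sin(x) + 1))/2)


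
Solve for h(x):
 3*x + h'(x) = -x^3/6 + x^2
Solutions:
 h(x) = C1 - x^4/24 + x^3/3 - 3*x^2/2


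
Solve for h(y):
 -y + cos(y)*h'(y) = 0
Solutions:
 h(y) = C1 + Integral(y/cos(y), y)


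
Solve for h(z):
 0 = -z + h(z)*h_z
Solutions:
 h(z) = -sqrt(C1 + z^2)
 h(z) = sqrt(C1 + z^2)


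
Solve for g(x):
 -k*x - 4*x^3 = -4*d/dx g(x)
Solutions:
 g(x) = C1 + k*x^2/8 + x^4/4


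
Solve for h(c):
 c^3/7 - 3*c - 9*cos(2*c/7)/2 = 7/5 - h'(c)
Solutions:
 h(c) = C1 - c^4/28 + 3*c^2/2 + 7*c/5 + 63*sin(c/7)*cos(c/7)/2


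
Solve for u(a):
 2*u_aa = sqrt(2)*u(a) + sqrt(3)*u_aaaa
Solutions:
 u(a) = (C1*sin(2^(1/8)*3^(7/8)*a*sin(atan(sqrt(-1 + sqrt(6)))/2)/3) + C2*cos(2^(1/8)*3^(7/8)*a*sin(atan(sqrt(-1 + sqrt(6)))/2)/3))*exp(-2^(1/8)*3^(7/8)*a*cos(atan(sqrt(-1 + sqrt(6)))/2)/3) + (C3*sin(2^(1/8)*3^(7/8)*a*sin(atan(sqrt(-1 + sqrt(6)))/2)/3) + C4*cos(2^(1/8)*3^(7/8)*a*sin(atan(sqrt(-1 + sqrt(6)))/2)/3))*exp(2^(1/8)*3^(7/8)*a*cos(atan(sqrt(-1 + sqrt(6)))/2)/3)


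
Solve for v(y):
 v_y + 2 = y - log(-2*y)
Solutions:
 v(y) = C1 + y^2/2 - y*log(-y) + y*(-1 - log(2))


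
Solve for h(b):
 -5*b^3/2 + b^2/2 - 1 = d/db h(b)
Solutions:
 h(b) = C1 - 5*b^4/8 + b^3/6 - b


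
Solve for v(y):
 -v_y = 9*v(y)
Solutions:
 v(y) = C1*exp(-9*y)


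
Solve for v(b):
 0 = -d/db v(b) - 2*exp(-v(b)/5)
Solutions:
 v(b) = 5*log(C1 - 2*b/5)


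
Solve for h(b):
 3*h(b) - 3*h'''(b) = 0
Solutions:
 h(b) = C3*exp(b) + (C1*sin(sqrt(3)*b/2) + C2*cos(sqrt(3)*b/2))*exp(-b/2)


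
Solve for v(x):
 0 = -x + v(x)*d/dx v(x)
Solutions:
 v(x) = -sqrt(C1 + x^2)
 v(x) = sqrt(C1 + x^2)


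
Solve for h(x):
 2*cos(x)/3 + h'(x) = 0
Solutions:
 h(x) = C1 - 2*sin(x)/3


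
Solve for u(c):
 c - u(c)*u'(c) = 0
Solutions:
 u(c) = -sqrt(C1 + c^2)
 u(c) = sqrt(C1 + c^2)


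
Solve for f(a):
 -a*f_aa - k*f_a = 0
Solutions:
 f(a) = C1 + a^(1 - re(k))*(C2*sin(log(a)*Abs(im(k))) + C3*cos(log(a)*im(k)))


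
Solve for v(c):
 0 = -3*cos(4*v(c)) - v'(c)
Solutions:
 v(c) = -asin((C1 + exp(24*c))/(C1 - exp(24*c)))/4 + pi/4
 v(c) = asin((C1 + exp(24*c))/(C1 - exp(24*c)))/4


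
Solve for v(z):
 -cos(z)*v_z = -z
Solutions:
 v(z) = C1 + Integral(z/cos(z), z)


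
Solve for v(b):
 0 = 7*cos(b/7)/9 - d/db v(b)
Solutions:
 v(b) = C1 + 49*sin(b/7)/9


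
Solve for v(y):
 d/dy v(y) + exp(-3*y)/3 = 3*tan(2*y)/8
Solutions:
 v(y) = C1 + 3*log(tan(2*y)^2 + 1)/32 + exp(-3*y)/9


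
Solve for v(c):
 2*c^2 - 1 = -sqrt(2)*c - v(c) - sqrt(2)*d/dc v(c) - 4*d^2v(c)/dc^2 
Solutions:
 v(c) = -2*c^2 + 3*sqrt(2)*c + (C1*sin(sqrt(14)*c/8) + C2*cos(sqrt(14)*c/8))*exp(-sqrt(2)*c/8) + 11


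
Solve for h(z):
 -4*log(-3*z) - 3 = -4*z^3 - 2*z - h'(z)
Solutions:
 h(z) = C1 - z^4 - z^2 + 4*z*log(-z) + z*(-1 + 4*log(3))


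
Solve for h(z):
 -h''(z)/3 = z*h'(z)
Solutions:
 h(z) = C1 + C2*erf(sqrt(6)*z/2)


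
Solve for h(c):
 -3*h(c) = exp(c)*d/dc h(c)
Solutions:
 h(c) = C1*exp(3*exp(-c))


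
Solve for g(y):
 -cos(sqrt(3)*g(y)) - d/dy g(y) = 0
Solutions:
 g(y) = sqrt(3)*(pi - asin((exp(2*sqrt(3)*C1) + exp(2*sqrt(3)*y))/(exp(2*sqrt(3)*C1) - exp(2*sqrt(3)*y))))/3
 g(y) = sqrt(3)*asin((exp(2*sqrt(3)*C1) + exp(2*sqrt(3)*y))/(exp(2*sqrt(3)*C1) - exp(2*sqrt(3)*y)))/3


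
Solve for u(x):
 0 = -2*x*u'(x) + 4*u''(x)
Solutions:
 u(x) = C1 + C2*erfi(x/2)


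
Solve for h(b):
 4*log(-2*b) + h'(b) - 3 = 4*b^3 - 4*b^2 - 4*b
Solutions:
 h(b) = C1 + b^4 - 4*b^3/3 - 2*b^2 - 4*b*log(-b) + b*(7 - 4*log(2))


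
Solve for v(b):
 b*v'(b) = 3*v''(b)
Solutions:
 v(b) = C1 + C2*erfi(sqrt(6)*b/6)


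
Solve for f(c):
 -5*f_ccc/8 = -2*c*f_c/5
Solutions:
 f(c) = C1 + Integral(C2*airyai(2*10^(1/3)*c/5) + C3*airybi(2*10^(1/3)*c/5), c)


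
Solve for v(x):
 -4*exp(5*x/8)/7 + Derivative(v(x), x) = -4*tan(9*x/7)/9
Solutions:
 v(x) = C1 + 32*exp(5*x/8)/35 + 28*log(cos(9*x/7))/81


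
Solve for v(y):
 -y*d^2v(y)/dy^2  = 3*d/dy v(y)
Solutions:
 v(y) = C1 + C2/y^2


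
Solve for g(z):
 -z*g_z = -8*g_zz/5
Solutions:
 g(z) = C1 + C2*erfi(sqrt(5)*z/4)


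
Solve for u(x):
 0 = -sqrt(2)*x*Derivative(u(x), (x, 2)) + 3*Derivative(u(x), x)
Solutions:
 u(x) = C1 + C2*x^(1 + 3*sqrt(2)/2)


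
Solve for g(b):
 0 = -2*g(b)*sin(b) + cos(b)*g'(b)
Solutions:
 g(b) = C1/cos(b)^2


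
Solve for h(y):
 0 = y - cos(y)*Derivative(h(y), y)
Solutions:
 h(y) = C1 + Integral(y/cos(y), y)


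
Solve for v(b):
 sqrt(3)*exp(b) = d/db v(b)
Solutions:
 v(b) = C1 + sqrt(3)*exp(b)


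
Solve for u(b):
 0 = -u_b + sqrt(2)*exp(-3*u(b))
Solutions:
 u(b) = log(C1 + 3*sqrt(2)*b)/3
 u(b) = log((-3^(1/3) - 3^(5/6)*I)*(C1 + sqrt(2)*b)^(1/3)/2)
 u(b) = log((-3^(1/3) + 3^(5/6)*I)*(C1 + sqrt(2)*b)^(1/3)/2)


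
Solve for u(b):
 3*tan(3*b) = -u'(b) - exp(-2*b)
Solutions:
 u(b) = C1 - log(tan(3*b)^2 + 1)/2 + exp(-2*b)/2


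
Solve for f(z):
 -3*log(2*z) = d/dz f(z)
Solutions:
 f(z) = C1 - 3*z*log(z) - z*log(8) + 3*z


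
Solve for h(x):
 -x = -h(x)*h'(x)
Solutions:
 h(x) = -sqrt(C1 + x^2)
 h(x) = sqrt(C1 + x^2)


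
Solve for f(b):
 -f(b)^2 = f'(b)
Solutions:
 f(b) = 1/(C1 + b)


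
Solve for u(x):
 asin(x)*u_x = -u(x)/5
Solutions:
 u(x) = C1*exp(-Integral(1/asin(x), x)/5)


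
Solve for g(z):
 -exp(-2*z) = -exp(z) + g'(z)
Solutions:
 g(z) = C1 + exp(z) + exp(-2*z)/2


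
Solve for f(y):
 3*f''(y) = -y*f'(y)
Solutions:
 f(y) = C1 + C2*erf(sqrt(6)*y/6)


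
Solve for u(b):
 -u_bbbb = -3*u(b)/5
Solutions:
 u(b) = C1*exp(-3^(1/4)*5^(3/4)*b/5) + C2*exp(3^(1/4)*5^(3/4)*b/5) + C3*sin(3^(1/4)*5^(3/4)*b/5) + C4*cos(3^(1/4)*5^(3/4)*b/5)


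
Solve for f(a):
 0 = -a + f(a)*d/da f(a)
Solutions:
 f(a) = -sqrt(C1 + a^2)
 f(a) = sqrt(C1 + a^2)


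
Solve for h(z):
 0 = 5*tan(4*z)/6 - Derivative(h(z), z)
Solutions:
 h(z) = C1 - 5*log(cos(4*z))/24


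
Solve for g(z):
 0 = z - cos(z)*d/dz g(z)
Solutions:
 g(z) = C1 + Integral(z/cos(z), z)


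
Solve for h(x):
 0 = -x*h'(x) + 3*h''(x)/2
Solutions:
 h(x) = C1 + C2*erfi(sqrt(3)*x/3)


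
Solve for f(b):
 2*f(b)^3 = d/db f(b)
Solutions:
 f(b) = -sqrt(2)*sqrt(-1/(C1 + 2*b))/2
 f(b) = sqrt(2)*sqrt(-1/(C1 + 2*b))/2


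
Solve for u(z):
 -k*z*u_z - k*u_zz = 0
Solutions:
 u(z) = C1 + C2*erf(sqrt(2)*z/2)


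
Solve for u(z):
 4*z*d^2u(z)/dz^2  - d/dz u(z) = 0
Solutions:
 u(z) = C1 + C2*z^(5/4)


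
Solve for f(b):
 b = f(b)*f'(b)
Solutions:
 f(b) = -sqrt(C1 + b^2)
 f(b) = sqrt(C1 + b^2)


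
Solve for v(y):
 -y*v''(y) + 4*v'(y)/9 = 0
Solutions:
 v(y) = C1 + C2*y^(13/9)


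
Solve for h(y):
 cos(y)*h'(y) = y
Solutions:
 h(y) = C1 + Integral(y/cos(y), y)


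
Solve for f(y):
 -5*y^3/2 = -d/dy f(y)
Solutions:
 f(y) = C1 + 5*y^4/8


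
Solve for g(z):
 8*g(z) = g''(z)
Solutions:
 g(z) = C1*exp(-2*sqrt(2)*z) + C2*exp(2*sqrt(2)*z)


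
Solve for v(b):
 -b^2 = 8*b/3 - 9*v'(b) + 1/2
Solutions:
 v(b) = C1 + b^3/27 + 4*b^2/27 + b/18


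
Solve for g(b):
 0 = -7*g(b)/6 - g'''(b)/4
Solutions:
 g(b) = C3*exp(-14^(1/3)*3^(2/3)*b/3) + (C1*sin(14^(1/3)*3^(1/6)*b/2) + C2*cos(14^(1/3)*3^(1/6)*b/2))*exp(14^(1/3)*3^(2/3)*b/6)


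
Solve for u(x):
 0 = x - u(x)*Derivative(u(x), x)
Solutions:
 u(x) = -sqrt(C1 + x^2)
 u(x) = sqrt(C1 + x^2)


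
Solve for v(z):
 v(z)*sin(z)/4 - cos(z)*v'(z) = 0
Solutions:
 v(z) = C1/cos(z)^(1/4)


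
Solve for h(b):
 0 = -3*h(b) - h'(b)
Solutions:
 h(b) = C1*exp(-3*b)


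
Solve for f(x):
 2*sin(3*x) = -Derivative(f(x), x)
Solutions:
 f(x) = C1 + 2*cos(3*x)/3


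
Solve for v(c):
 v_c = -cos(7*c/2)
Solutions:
 v(c) = C1 - 2*sin(7*c/2)/7


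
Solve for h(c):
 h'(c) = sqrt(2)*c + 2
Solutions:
 h(c) = C1 + sqrt(2)*c^2/2 + 2*c


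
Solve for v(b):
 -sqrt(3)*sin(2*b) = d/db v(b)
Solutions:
 v(b) = C1 + sqrt(3)*cos(2*b)/2


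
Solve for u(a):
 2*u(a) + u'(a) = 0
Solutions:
 u(a) = C1*exp(-2*a)


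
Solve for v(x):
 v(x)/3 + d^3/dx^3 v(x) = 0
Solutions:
 v(x) = C3*exp(-3^(2/3)*x/3) + (C1*sin(3^(1/6)*x/2) + C2*cos(3^(1/6)*x/2))*exp(3^(2/3)*x/6)


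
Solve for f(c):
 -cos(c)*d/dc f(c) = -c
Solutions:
 f(c) = C1 + Integral(c/cos(c), c)


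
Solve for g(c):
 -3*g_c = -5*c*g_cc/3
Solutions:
 g(c) = C1 + C2*c^(14/5)


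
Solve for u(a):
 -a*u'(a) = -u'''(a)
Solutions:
 u(a) = C1 + Integral(C2*airyai(a) + C3*airybi(a), a)


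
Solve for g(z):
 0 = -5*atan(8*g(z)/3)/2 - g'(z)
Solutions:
 Integral(1/atan(8*_y/3), (_y, g(z))) = C1 - 5*z/2


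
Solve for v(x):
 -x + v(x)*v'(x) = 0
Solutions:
 v(x) = -sqrt(C1 + x^2)
 v(x) = sqrt(C1 + x^2)


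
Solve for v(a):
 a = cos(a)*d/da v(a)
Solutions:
 v(a) = C1 + Integral(a/cos(a), a)


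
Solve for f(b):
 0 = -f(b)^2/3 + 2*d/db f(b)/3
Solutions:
 f(b) = -2/(C1 + b)


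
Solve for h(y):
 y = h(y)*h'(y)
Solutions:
 h(y) = -sqrt(C1 + y^2)
 h(y) = sqrt(C1 + y^2)


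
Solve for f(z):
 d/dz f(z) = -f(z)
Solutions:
 f(z) = C1*exp(-z)


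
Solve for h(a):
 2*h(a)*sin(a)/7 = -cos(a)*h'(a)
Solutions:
 h(a) = C1*cos(a)^(2/7)


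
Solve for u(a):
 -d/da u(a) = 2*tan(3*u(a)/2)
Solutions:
 u(a) = -2*asin(C1*exp(-3*a))/3 + 2*pi/3
 u(a) = 2*asin(C1*exp(-3*a))/3


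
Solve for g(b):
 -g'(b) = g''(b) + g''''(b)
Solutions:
 g(b) = C1 + C2*exp(6^(1/3)*b*(-2*3^(1/3)/(9 + sqrt(93))^(1/3) + 2^(1/3)*(9 + sqrt(93))^(1/3))/12)*sin(2^(1/3)*3^(1/6)*b*(6/(9 + sqrt(93))^(1/3) + 2^(1/3)*3^(2/3)*(9 + sqrt(93))^(1/3))/12) + C3*exp(6^(1/3)*b*(-2*3^(1/3)/(9 + sqrt(93))^(1/3) + 2^(1/3)*(9 + sqrt(93))^(1/3))/12)*cos(2^(1/3)*3^(1/6)*b*(6/(9 + sqrt(93))^(1/3) + 2^(1/3)*3^(2/3)*(9 + sqrt(93))^(1/3))/12) + C4*exp(-6^(1/3)*b*(-2*3^(1/3)/(9 + sqrt(93))^(1/3) + 2^(1/3)*(9 + sqrt(93))^(1/3))/6)


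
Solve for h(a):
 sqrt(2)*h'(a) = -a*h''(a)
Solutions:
 h(a) = C1 + C2*a^(1 - sqrt(2))


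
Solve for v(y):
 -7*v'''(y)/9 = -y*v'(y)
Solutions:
 v(y) = C1 + Integral(C2*airyai(21^(2/3)*y/7) + C3*airybi(21^(2/3)*y/7), y)


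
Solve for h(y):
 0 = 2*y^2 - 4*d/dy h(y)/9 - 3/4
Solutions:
 h(y) = C1 + 3*y^3/2 - 27*y/16


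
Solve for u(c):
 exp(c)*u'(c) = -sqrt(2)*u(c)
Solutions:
 u(c) = C1*exp(sqrt(2)*exp(-c))


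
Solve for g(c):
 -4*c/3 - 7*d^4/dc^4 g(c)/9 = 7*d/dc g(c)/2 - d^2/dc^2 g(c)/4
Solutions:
 g(c) = C1 + C2*exp(21^(1/3)*c*(21^(1/3)/(sqrt(86415) + 294)^(1/3) + (sqrt(86415) + 294)^(1/3))/28)*sin(3^(1/6)*7^(1/3)*c*(-3^(2/3)*(sqrt(86415) + 294)^(1/3) + 3*7^(1/3)/(sqrt(86415) + 294)^(1/3))/28) + C3*exp(21^(1/3)*c*(21^(1/3)/(sqrt(86415) + 294)^(1/3) + (sqrt(86415) + 294)^(1/3))/28)*cos(3^(1/6)*7^(1/3)*c*(-3^(2/3)*(sqrt(86415) + 294)^(1/3) + 3*7^(1/3)/(sqrt(86415) + 294)^(1/3))/28) + C4*exp(-21^(1/3)*c*(21^(1/3)/(sqrt(86415) + 294)^(1/3) + (sqrt(86415) + 294)^(1/3))/14) - 4*c^2/21 - 4*c/147


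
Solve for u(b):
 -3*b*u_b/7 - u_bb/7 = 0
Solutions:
 u(b) = C1 + C2*erf(sqrt(6)*b/2)


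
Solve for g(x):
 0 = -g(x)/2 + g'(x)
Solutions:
 g(x) = C1*exp(x/2)


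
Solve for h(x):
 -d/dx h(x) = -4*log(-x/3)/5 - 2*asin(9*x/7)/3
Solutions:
 h(x) = C1 + 4*x*log(-x)/5 + 2*x*asin(9*x/7)/3 - 4*x*log(3)/5 - 4*x/5 + 2*sqrt(49 - 81*x^2)/27


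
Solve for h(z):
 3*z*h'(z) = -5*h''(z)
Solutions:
 h(z) = C1 + C2*erf(sqrt(30)*z/10)


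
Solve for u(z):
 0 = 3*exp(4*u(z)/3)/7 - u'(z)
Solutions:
 u(z) = 3*log(-(-1/(C1 + 12*z))^(1/4)) + 3*log(21)/4
 u(z) = 3*log(-1/(C1 + 12*z))/4 + 3*log(21)/4
 u(z) = 3*log(-I*(-1/(C1 + 12*z))^(1/4)) + 3*log(21)/4
 u(z) = 3*log(I*(-1/(C1 + 12*z))^(1/4)) + 3*log(21)/4


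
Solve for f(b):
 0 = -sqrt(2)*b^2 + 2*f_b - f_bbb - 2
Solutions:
 f(b) = C1 + C2*exp(-sqrt(2)*b) + C3*exp(sqrt(2)*b) + sqrt(2)*b^3/6 + sqrt(2)*b/2 + b


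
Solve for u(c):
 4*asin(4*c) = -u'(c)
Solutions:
 u(c) = C1 - 4*c*asin(4*c) - sqrt(1 - 16*c^2)


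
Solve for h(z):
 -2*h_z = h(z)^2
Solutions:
 h(z) = 2/(C1 + z)


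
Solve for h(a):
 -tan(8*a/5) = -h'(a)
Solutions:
 h(a) = C1 - 5*log(cos(8*a/5))/8


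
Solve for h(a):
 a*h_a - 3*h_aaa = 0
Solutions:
 h(a) = C1 + Integral(C2*airyai(3^(2/3)*a/3) + C3*airybi(3^(2/3)*a/3), a)


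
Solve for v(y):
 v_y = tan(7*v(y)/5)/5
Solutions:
 v(y) = -5*asin(C1*exp(7*y/25))/7 + 5*pi/7
 v(y) = 5*asin(C1*exp(7*y/25))/7


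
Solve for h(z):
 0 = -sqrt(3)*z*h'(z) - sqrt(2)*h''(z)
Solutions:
 h(z) = C1 + C2*erf(6^(1/4)*z/2)


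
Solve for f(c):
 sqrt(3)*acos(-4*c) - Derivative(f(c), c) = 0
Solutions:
 f(c) = C1 + sqrt(3)*(c*acos(-4*c) + sqrt(1 - 16*c^2)/4)


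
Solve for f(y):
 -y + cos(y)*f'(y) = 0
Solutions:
 f(y) = C1 + Integral(y/cos(y), y)


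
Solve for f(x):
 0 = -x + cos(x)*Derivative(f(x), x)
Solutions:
 f(x) = C1 + Integral(x/cos(x), x)


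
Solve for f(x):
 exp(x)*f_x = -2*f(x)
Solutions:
 f(x) = C1*exp(2*exp(-x))


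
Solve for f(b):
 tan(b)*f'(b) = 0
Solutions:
 f(b) = C1


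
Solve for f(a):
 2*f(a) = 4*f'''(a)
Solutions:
 f(a) = C3*exp(2^(2/3)*a/2) + (C1*sin(2^(2/3)*sqrt(3)*a/4) + C2*cos(2^(2/3)*sqrt(3)*a/4))*exp(-2^(2/3)*a/4)


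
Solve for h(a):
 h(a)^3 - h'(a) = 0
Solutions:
 h(a) = -sqrt(2)*sqrt(-1/(C1 + a))/2
 h(a) = sqrt(2)*sqrt(-1/(C1 + a))/2


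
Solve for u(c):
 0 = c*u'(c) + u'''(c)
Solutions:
 u(c) = C1 + Integral(C2*airyai(-c) + C3*airybi(-c), c)


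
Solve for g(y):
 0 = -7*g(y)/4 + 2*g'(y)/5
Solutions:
 g(y) = C1*exp(35*y/8)


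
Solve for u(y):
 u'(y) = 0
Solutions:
 u(y) = C1


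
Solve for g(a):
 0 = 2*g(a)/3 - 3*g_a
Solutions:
 g(a) = C1*exp(2*a/9)


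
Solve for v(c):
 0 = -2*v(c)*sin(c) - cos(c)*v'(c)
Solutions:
 v(c) = C1*cos(c)^2


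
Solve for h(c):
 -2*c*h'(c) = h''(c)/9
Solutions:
 h(c) = C1 + C2*erf(3*c)


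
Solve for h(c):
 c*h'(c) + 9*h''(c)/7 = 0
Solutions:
 h(c) = C1 + C2*erf(sqrt(14)*c/6)


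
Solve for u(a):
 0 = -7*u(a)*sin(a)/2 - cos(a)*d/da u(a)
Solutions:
 u(a) = C1*cos(a)^(7/2)


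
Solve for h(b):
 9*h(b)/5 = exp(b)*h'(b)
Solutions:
 h(b) = C1*exp(-9*exp(-b)/5)


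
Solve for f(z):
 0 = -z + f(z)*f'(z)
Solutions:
 f(z) = -sqrt(C1 + z^2)
 f(z) = sqrt(C1 + z^2)


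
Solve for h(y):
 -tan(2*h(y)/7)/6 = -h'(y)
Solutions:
 h(y) = -7*asin(C1*exp(y/21))/2 + 7*pi/2
 h(y) = 7*asin(C1*exp(y/21))/2


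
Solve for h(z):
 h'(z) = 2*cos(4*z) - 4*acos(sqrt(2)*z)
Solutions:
 h(z) = C1 - 4*z*acos(sqrt(2)*z) + 2*sqrt(2)*sqrt(1 - 2*z^2) + sin(4*z)/2


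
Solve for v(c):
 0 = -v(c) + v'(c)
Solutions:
 v(c) = C1*exp(c)


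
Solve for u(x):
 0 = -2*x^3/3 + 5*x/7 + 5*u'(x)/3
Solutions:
 u(x) = C1 + x^4/10 - 3*x^2/14


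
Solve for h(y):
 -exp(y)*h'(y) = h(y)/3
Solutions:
 h(y) = C1*exp(exp(-y)/3)


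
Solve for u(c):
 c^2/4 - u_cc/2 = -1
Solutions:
 u(c) = C1 + C2*c + c^4/24 + c^2


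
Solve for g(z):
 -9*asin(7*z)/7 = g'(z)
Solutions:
 g(z) = C1 - 9*z*asin(7*z)/7 - 9*sqrt(1 - 49*z^2)/49


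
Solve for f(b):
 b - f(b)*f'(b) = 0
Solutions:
 f(b) = -sqrt(C1 + b^2)
 f(b) = sqrt(C1 + b^2)


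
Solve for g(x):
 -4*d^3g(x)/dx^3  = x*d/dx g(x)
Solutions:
 g(x) = C1 + Integral(C2*airyai(-2^(1/3)*x/2) + C3*airybi(-2^(1/3)*x/2), x)


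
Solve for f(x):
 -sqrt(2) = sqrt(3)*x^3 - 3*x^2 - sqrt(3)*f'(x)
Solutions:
 f(x) = C1 + x^4/4 - sqrt(3)*x^3/3 + sqrt(6)*x/3


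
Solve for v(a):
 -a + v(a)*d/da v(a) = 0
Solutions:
 v(a) = -sqrt(C1 + a^2)
 v(a) = sqrt(C1 + a^2)


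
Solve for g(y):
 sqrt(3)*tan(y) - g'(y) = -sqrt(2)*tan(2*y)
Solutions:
 g(y) = C1 - sqrt(3)*log(cos(y)) - sqrt(2)*log(cos(2*y))/2


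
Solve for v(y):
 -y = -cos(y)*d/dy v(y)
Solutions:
 v(y) = C1 + Integral(y/cos(y), y)


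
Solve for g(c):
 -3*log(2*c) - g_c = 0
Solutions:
 g(c) = C1 - 3*c*log(c) - c*log(8) + 3*c


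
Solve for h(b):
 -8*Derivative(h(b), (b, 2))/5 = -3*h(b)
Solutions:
 h(b) = C1*exp(-sqrt(30)*b/4) + C2*exp(sqrt(30)*b/4)


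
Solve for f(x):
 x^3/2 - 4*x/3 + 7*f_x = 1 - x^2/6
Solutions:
 f(x) = C1 - x^4/56 - x^3/126 + 2*x^2/21 + x/7


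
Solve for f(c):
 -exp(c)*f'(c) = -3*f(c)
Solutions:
 f(c) = C1*exp(-3*exp(-c))


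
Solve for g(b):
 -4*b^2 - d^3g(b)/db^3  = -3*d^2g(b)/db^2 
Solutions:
 g(b) = C1 + C2*b + C3*exp(3*b) + b^4/9 + 4*b^3/27 + 4*b^2/27


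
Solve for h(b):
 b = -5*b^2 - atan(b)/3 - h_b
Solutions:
 h(b) = C1 - 5*b^3/3 - b^2/2 - b*atan(b)/3 + log(b^2 + 1)/6


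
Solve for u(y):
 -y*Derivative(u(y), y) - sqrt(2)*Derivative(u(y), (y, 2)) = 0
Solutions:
 u(y) = C1 + C2*erf(2^(1/4)*y/2)


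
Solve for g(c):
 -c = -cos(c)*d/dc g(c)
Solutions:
 g(c) = C1 + Integral(c/cos(c), c)


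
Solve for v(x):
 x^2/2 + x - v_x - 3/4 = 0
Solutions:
 v(x) = C1 + x^3/6 + x^2/2 - 3*x/4


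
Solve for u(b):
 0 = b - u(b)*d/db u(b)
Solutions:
 u(b) = -sqrt(C1 + b^2)
 u(b) = sqrt(C1 + b^2)


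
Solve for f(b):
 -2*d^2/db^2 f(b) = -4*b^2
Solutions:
 f(b) = C1 + C2*b + b^4/6


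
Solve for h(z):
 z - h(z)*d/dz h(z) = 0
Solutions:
 h(z) = -sqrt(C1 + z^2)
 h(z) = sqrt(C1 + z^2)


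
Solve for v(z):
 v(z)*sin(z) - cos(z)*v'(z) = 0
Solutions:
 v(z) = C1/cos(z)


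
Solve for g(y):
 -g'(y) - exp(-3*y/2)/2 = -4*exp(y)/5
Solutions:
 g(y) = C1 + 4*exp(y)/5 + exp(-3*y/2)/3


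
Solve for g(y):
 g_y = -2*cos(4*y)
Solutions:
 g(y) = C1 - sin(4*y)/2


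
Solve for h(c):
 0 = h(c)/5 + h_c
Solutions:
 h(c) = C1*exp(-c/5)


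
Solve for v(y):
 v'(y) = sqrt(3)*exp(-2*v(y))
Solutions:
 v(y) = log(-sqrt(C1 + 2*sqrt(3)*y))
 v(y) = log(C1 + 2*sqrt(3)*y)/2


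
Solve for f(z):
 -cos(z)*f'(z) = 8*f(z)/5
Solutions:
 f(z) = C1*(sin(z) - 1)^(4/5)/(sin(z) + 1)^(4/5)


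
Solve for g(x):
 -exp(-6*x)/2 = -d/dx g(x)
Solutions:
 g(x) = C1 - exp(-6*x)/12


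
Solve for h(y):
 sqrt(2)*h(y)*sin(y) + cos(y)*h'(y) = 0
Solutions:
 h(y) = C1*cos(y)^(sqrt(2))


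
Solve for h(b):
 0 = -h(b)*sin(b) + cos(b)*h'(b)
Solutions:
 h(b) = C1/cos(b)


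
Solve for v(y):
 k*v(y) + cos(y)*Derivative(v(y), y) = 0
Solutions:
 v(y) = C1*exp(k*(log(sin(y) - 1) - log(sin(y) + 1))/2)


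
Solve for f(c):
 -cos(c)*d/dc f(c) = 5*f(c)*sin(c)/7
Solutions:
 f(c) = C1*cos(c)^(5/7)


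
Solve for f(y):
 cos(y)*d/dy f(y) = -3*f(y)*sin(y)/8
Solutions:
 f(y) = C1*cos(y)^(3/8)


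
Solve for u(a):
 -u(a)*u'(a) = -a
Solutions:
 u(a) = -sqrt(C1 + a^2)
 u(a) = sqrt(C1 + a^2)


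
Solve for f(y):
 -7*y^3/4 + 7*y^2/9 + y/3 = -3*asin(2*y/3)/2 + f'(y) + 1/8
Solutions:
 f(y) = C1 - 7*y^4/16 + 7*y^3/27 + y^2/6 + 3*y*asin(2*y/3)/2 - y/8 + 3*sqrt(9 - 4*y^2)/4


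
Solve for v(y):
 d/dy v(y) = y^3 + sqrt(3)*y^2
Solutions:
 v(y) = C1 + y^4/4 + sqrt(3)*y^3/3


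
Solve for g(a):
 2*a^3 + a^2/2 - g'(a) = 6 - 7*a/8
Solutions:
 g(a) = C1 + a^4/2 + a^3/6 + 7*a^2/16 - 6*a


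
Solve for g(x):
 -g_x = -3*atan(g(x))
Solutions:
 Integral(1/atan(_y), (_y, g(x))) = C1 + 3*x


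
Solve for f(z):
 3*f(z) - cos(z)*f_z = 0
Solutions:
 f(z) = C1*(sin(z) + 1)^(3/2)/(sin(z) - 1)^(3/2)


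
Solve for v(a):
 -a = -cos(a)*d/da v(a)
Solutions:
 v(a) = C1 + Integral(a/cos(a), a)


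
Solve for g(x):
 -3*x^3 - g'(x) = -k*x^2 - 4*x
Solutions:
 g(x) = C1 + k*x^3/3 - 3*x^4/4 + 2*x^2


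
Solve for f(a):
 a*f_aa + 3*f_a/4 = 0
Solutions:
 f(a) = C1 + C2*a^(1/4)


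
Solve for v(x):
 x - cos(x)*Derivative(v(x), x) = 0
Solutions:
 v(x) = C1 + Integral(x/cos(x), x)


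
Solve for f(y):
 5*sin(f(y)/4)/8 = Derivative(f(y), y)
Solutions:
 -5*y/8 + 2*log(cos(f(y)/4) - 1) - 2*log(cos(f(y)/4) + 1) = C1


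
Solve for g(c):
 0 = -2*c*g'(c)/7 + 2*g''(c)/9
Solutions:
 g(c) = C1 + C2*erfi(3*sqrt(14)*c/14)


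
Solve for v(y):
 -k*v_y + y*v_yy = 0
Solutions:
 v(y) = C1 + y^(re(k) + 1)*(C2*sin(log(y)*Abs(im(k))) + C3*cos(log(y)*im(k)))


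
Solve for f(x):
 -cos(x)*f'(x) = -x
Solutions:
 f(x) = C1 + Integral(x/cos(x), x)


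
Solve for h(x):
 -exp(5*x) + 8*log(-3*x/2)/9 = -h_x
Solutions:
 h(x) = C1 - 8*x*log(-x)/9 + 8*x*(-log(3) + log(2) + 1)/9 + exp(5*x)/5


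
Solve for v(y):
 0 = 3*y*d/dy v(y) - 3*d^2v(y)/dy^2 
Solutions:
 v(y) = C1 + C2*erfi(sqrt(2)*y/2)


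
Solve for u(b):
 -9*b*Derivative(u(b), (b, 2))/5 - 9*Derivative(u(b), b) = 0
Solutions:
 u(b) = C1 + C2/b^4
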